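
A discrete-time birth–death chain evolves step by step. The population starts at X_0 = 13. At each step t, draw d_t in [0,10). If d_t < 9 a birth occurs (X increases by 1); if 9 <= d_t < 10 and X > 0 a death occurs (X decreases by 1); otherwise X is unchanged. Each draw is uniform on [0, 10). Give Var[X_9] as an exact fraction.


X can drop by at most 1 per step and X_0 = 13 > T = 9, so X_t >= 13 − t >= 4 > 0 for every t <= 9: the floor at 0 (the 'and X > 0' condition) never binds. Hence X_9 = X_0 + Σ_{t<9} Y_t with i.i.d. increments Y_t = y(d_t) ∈ {+1, −1, 0}.
Outcome values over d=0..9: [1, 1, 1, 1, 1, 1, 1, 1, 1, -1]
Σy = 8, Σy² = 10, M = 10
μ = 8/10 = 4/5,  σ² = 10/10 − (4/5)² = 9/25
Independent increments: Var[X_9] = 9·σ² = 9·(9/25) = 81/25

81/25


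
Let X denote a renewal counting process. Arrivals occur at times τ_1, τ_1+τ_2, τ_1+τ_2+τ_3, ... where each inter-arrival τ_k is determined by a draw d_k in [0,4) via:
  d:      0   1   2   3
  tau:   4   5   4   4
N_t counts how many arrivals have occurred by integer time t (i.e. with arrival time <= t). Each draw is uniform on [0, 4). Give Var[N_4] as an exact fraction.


3/16

Inter-arrival values over d=0..3: [4, 5, 4, 4]
Each d has probability 1/4, so the pmf of τ is: f(4) = 3/4, f(5) = 1/4
Let p_n(j) = P(N_n = j), with p_0 = [1]. Condition on τ_1: p_n(0) = P(τ > n), and for j >= 1, p_n(j) = Σ_{k<=n} f(k)·p_{n−k}(j−1)
p_1 = [1]  (j = 0)
p_2 = [1]  (j = 0)
p_3 = [1]  (j = 0)
p_4 = [1/4, 3/4]  (j = 0..1)
E[N_4] = Σ j·p_4(j) = 3/4;  E[N_4²] = Σ j²·p_4(j) = 3/4
Var[N_4] = 3/4 − (3/4)² = 3/16


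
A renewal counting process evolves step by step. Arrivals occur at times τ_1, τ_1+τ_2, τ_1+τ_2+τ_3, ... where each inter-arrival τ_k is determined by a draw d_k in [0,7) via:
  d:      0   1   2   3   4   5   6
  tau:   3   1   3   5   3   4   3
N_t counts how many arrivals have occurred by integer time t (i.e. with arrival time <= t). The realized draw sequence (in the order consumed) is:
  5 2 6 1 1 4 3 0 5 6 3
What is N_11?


4

draw d_1=5: τ_1=4, arrival time A_1=4
draw d_2=2: τ_2=3, arrival time A_2=7
draw d_3=6: τ_3=3, arrival time A_3=10
draw d_4=1: τ_4=1, arrival time A_4=11
draw d_5=1: τ_5=1, arrival time A_5=12
draw d_6=4: τ_6=3, arrival time A_6=15
draw d_7=3: τ_7=5, arrival time A_7=20
draw d_8=0: τ_8=3, arrival time A_8=23
draw d_9=5: τ_9=4, arrival time A_9=27
draw d_10=6: τ_10=3, arrival time A_10=30
draw d_11=3: τ_11=5, arrival time A_11=35
N_t over t=0..11: 0:0 1:0 2:0 3:0 4:1 5:1 6:1 7:2 8:2 9:2 10:3 11:4


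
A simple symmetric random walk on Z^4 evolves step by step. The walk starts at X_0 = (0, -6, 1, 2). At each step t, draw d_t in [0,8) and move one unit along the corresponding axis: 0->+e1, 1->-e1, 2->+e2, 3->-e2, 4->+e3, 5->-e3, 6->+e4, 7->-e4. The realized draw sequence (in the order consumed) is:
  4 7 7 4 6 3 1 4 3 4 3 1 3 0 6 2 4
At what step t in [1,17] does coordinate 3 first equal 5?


t=0: X=(0, -6, 1, 2), d=4 → +e3, X_1=(0, -6, 2, 2)
t=1: X=(0, -6, 2, 2), d=7 → -e4, X_2=(0, -6, 2, 1)
t=2: X=(0, -6, 2, 1), d=7 → -e4, X_3=(0, -6, 2, 0)
t=3: X=(0, -6, 2, 0), d=4 → +e3, X_4=(0, -6, 3, 0)
t=4: X=(0, -6, 3, 0), d=6 → +e4, X_5=(0, -6, 3, 1)
t=5: X=(0, -6, 3, 1), d=3 → -e2, X_6=(0, -7, 3, 1)
t=6: X=(0, -7, 3, 1), d=1 → -e1, X_7=(-1, -7, 3, 1)
t=7: X=(-1, -7, 3, 1), d=4 → +e3, X_8=(-1, -7, 4, 1)
t=8: X=(-1, -7, 4, 1), d=3 → -e2, X_9=(-1, -8, 4, 1)
t=9: X=(-1, -8, 4, 1), d=4 → +e3, X_10=(-1, -8, 5, 1)
t=10: X=(-1, -8, 5, 1), d=3 → -e2, X_11=(-1, -9, 5, 1)
t=11: X=(-1, -9, 5, 1), d=1 → -e1, X_12=(-2, -9, 5, 1)
t=12: X=(-2, -9, 5, 1), d=3 → -e2, X_13=(-2, -10, 5, 1)
t=13: X=(-2, -10, 5, 1), d=0 → +e1, X_14=(-1, -10, 5, 1)
t=14: X=(-1, -10, 5, 1), d=6 → +e4, X_15=(-1, -10, 5, 2)
t=15: X=(-1, -10, 5, 2), d=2 → +e2, X_16=(-1, -9, 5, 2)
t=16: X=(-1, -9, 5, 2), d=4 → +e3, X_17=(-1, -9, 6, 2)

10


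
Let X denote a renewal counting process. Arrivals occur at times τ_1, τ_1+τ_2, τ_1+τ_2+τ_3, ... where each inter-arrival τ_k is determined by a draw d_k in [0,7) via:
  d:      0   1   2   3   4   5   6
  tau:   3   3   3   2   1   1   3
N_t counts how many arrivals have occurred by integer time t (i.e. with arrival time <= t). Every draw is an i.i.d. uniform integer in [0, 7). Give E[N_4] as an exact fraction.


3782/2401

Inter-arrival values over d=0..6: [3, 3, 3, 2, 1, 1, 3]
Each d has probability 1/7, so the pmf of τ is: f(1) = 2/7, f(2) = 1/7, f(3) = 4/7
Renewal equation for m(n) = E[N_n]: condition on τ_1 = k (if k <= n, one arrival plus a fresh copy on the remaining n−k steps): m(n) = F(n) + Σ_{k<=n} f(k)·m(n−k), where F(n) = P(τ <= n) and m(0) = 0
m(1) = F(1) = 2/7
m(2) = F(2) + f(1)·m(1) = 3/7 + 2/7·2/7 = 25/49
m(3) = F(3) + f(1)·m(2) + f(2)·m(1) = 1 + 2/7·25/49 + 1/7·2/7 = 407/343
m(4) = F(4) + f(1)·m(3) + f(2)·m(2) + f(3)·m(1) = 1 + 2/7·407/343 + 1/7·25/49 + 4/7·2/7 = 3782/2401
E[N_4] = m(4) = 3782/2401


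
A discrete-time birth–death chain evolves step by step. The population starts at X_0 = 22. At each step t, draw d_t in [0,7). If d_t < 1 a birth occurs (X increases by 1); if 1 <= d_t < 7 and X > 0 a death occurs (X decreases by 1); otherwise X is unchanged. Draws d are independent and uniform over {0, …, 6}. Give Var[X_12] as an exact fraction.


X can drop by at most 1 per step and X_0 = 22 > T = 12, so X_t >= 22 − t >= 10 > 0 for every t <= 12: the floor at 0 (the 'and X > 0' condition) never binds. Hence X_12 = X_0 + Σ_{t<12} Y_t with i.i.d. increments Y_t = y(d_t) ∈ {+1, −1, 0}.
Outcome values over d=0..6: [1, -1, -1, -1, -1, -1, -1]
Σy = -5, Σy² = 7, M = 7
μ = -5/7 = -5/7,  σ² = 7/7 − (-5/7)² = 24/49
Independent increments: Var[X_12] = 12·σ² = 12·(24/49) = 288/49

288/49


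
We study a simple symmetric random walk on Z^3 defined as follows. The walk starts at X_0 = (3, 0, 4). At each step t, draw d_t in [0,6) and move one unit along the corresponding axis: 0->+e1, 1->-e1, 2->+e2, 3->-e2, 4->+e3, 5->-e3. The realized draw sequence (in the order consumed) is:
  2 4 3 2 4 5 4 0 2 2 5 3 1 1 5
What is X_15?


(2, 2, 4)

t=0: X=(3, 0, 4), d=2 → +e2, X_1=(3, 1, 4)
t=1: X=(3, 1, 4), d=4 → +e3, X_2=(3, 1, 5)
t=2: X=(3, 1, 5), d=3 → -e2, X_3=(3, 0, 5)
t=3: X=(3, 0, 5), d=2 → +e2, X_4=(3, 1, 5)
t=4: X=(3, 1, 5), d=4 → +e3, X_5=(3, 1, 6)
t=5: X=(3, 1, 6), d=5 → -e3, X_6=(3, 1, 5)
t=6: X=(3, 1, 5), d=4 → +e3, X_7=(3, 1, 6)
t=7: X=(3, 1, 6), d=0 → +e1, X_8=(4, 1, 6)
t=8: X=(4, 1, 6), d=2 → +e2, X_9=(4, 2, 6)
t=9: X=(4, 2, 6), d=2 → +e2, X_10=(4, 3, 6)
t=10: X=(4, 3, 6), d=5 → -e3, X_11=(4, 3, 5)
t=11: X=(4, 3, 5), d=3 → -e2, X_12=(4, 2, 5)
t=12: X=(4, 2, 5), d=1 → -e1, X_13=(3, 2, 5)
t=13: X=(3, 2, 5), d=1 → -e1, X_14=(2, 2, 5)
t=14: X=(2, 2, 5), d=5 → -e3, X_15=(2, 2, 4)


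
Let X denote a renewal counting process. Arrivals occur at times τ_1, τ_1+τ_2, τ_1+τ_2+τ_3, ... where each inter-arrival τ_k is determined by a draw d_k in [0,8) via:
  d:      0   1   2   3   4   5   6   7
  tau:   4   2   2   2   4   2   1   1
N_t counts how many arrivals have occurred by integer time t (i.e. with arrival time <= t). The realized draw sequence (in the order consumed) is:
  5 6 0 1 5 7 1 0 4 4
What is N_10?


4

draw d_1=5: τ_1=2, arrival time A_1=2
draw d_2=6: τ_2=1, arrival time A_2=3
draw d_3=0: τ_3=4, arrival time A_3=7
draw d_4=1: τ_4=2, arrival time A_4=9
draw d_5=5: τ_5=2, arrival time A_5=11
draw d_6=7: τ_6=1, arrival time A_6=12
draw d_7=1: τ_7=2, arrival time A_7=14
draw d_8=0: τ_8=4, arrival time A_8=18
draw d_9=4: τ_9=4, arrival time A_9=22
draw d_10=4: τ_10=4, arrival time A_10=26
N_t over t=0..10: 0:0 1:0 2:1 3:2 4:2 5:2 6:2 7:3 8:3 9:4 10:4


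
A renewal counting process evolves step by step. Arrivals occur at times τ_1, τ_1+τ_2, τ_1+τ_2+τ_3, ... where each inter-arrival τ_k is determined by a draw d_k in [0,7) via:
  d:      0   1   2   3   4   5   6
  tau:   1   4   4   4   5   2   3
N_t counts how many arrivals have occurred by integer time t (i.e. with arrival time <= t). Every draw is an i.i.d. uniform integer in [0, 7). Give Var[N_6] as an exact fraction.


Inter-arrival values over d=0..6: [1, 4, 4, 4, 5, 2, 3]
Each d has probability 1/7, so the pmf of τ is: f(1) = 1/7, f(2) = 1/7, f(3) = 1/7, f(4) = 3/7, f(5) = 1/7
Let p_n(j) = P(N_n = j), with p_0 = [1]. Condition on τ_1: p_n(0) = P(τ > n), and for j >= 1, p_n(j) = Σ_{k<=n} f(k)·p_{n−k}(j−1)
p_1 = [6/7, 1/7]  (j = 0..1)
p_2 = [5/7, 13/49, 1/49]  (j = 0..2)
p_3 = [4/7, 18/49, 20/343, 1/343]  (j = 0..3)
p_4 = [1/7, 36/49, 38/343, 27/2401, 1/2401]  (j = 0..4)
p_5 = [0, 5/7, 88/343, 65/2401, 34/16807, 1/16807]  (j = 0..5)
p_6 = [0, 26/49, 135/343, 167/2401, 99/16807, 41/117649, 1/117649]  (j = 0..6)
E[N_6] = Σ j·p_6(j) = 182568/117649;  E[N_6²] = Σ j²·p_6(j) = 333442/117649
Var[N_6] = 333442/117649 − (182568/117649)² = 5898043234/13841287201

5898043234/13841287201


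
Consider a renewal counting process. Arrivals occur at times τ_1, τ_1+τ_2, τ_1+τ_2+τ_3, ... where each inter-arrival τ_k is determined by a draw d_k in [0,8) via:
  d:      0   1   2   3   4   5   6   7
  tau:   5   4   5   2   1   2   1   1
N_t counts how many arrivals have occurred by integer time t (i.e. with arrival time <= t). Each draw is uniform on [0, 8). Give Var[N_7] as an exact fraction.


5391581277399/4398046511104

Inter-arrival values over d=0..7: [5, 4, 5, 2, 1, 2, 1, 1]
Each d has probability 1/8, so the pmf of τ is: f(1) = 3/8, f(2) = 1/4, f(4) = 1/8, f(5) = 1/4
Let p_n(j) = P(N_n = j), with p_0 = [1]. Condition on τ_1: p_n(0) = P(τ > n), and for j >= 1, p_n(j) = Σ_{k<=n} f(k)·p_{n−k}(j−1)
p_1 = [5/8, 3/8]  (j = 0..1)
p_2 = [3/8, 31/64, 9/64]  (j = 0..2)
p_3 = [3/8, 19/64, 141/512, 27/512]  (j = 0..3)
p_4 = [1/4, 23/64, 119/512, 567/4096, 81/4096]  (j = 0..4)
p_5 = [0, 33/64, 131/512, 639/4096, 2133/32768, 243/32768]  (j = 0..5)
p_6 = [0, 17/64, 7/16, 703/4096, 3051/32768, 7695/262144, 729/262144]  (j = 0..6)
p_7 = [0, 9/64, 99/256, 1219/4096, 3603/32768, 13419/262144, 26973/2097152, 2187/2097152]  (j = 0..7)
E[N_7] = Σ j·p_7(j) = 5425587/2097152;  E[N_7²] = Σ j²·p_7(j) = 16607559/2097152
Var[N_7] = 16607559/2097152 − (5425587/2097152)² = 5391581277399/4398046511104


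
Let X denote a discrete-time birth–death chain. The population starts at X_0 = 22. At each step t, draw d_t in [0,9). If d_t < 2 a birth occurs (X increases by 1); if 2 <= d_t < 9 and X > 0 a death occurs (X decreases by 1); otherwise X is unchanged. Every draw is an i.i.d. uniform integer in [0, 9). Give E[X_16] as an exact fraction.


118/9

X can drop by at most 1 per step and X_0 = 22 > T = 16, so X_t >= 22 − t >= 6 > 0 for every t <= 16: the floor at 0 (the 'and X > 0' condition) never binds. Hence X_16 = X_0 + Σ_{t<16} Y_t with i.i.d. increments Y_t = y(d_t) ∈ {+1, −1, 0}.
Outcome values over d=0..8: [1, 1, -1, -1, -1, -1, -1, -1, -1]
Σy = -5, Σy² = 9, M = 9
μ = -5/9 = -5/9,  σ² = 9/9 − (-5/9)² = 56/81
E[X_16] = 22 + 16·(-5/9) = 118/9


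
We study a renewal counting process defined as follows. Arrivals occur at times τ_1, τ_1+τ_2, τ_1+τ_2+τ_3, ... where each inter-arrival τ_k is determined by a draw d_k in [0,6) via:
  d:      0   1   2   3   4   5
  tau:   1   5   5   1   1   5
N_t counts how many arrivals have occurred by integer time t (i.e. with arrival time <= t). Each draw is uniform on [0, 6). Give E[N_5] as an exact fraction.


Inter-arrival values over d=0..5: [1, 5, 5, 1, 1, 5]
Each d has probability 1/6, so the pmf of τ is: f(1) = 1/2, f(5) = 1/2
Renewal equation for m(n) = E[N_n]: condition on τ_1 = k (if k <= n, one arrival plus a fresh copy on the remaining n−k steps): m(n) = F(n) + Σ_{k<=n} f(k)·m(n−k), where F(n) = P(τ <= n) and m(0) = 0
m(1) = F(1) = 1/2
m(2) = F(2) + f(1)·m(1) = 1/2 + 1/2·1/2 = 3/4
m(3) = F(3) + f(1)·m(2) = 1/2 + 1/2·3/4 = 7/8
m(4) = F(4) + f(1)·m(3) = 1/2 + 1/2·7/8 = 15/16
m(5) = F(5) + f(1)·m(4) = 1 + 1/2·15/16 = 47/32
E[N_5] = m(5) = 47/32

47/32


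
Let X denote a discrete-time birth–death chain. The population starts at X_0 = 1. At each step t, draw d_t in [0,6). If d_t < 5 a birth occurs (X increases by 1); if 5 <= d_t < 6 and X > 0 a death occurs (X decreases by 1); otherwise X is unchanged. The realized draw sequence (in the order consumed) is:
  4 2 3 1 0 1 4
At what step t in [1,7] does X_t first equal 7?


6

t=0: X=1, d=4 → birth, X_1=2
t=1: X=2, d=2 → birth, X_2=3
t=2: X=3, d=3 → birth, X_3=4
t=3: X=4, d=1 → birth, X_4=5
t=4: X=5, d=0 → birth, X_5=6
t=5: X=6, d=1 → birth, X_6=7
t=6: X=7, d=4 → birth, X_7=8


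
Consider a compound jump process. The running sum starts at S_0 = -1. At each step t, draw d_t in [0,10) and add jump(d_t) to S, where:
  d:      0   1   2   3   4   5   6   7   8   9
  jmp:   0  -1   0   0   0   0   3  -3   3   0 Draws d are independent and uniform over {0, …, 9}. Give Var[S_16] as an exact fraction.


Outcome values over d=0..9: [0, -1, 0, 0, 0, 0, 3, -3, 3, 0]
Σy = 2, Σy² = 28, M = 10
μ = 2/10 = 1/5,  σ² = 28/10 − (1/5)² = 69/25
Independent increments: Var[S_16] = 16·σ² = 16·(69/25) = 1104/25

1104/25


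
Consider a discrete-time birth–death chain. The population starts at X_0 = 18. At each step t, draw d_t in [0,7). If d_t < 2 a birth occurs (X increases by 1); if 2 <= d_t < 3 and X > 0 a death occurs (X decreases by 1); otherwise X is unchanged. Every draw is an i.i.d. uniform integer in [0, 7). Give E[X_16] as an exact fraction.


X can drop by at most 1 per step and X_0 = 18 > T = 16, so X_t >= 18 − t >= 2 > 0 for every t <= 16: the floor at 0 (the 'and X > 0' condition) never binds. Hence X_16 = X_0 + Σ_{t<16} Y_t with i.i.d. increments Y_t = y(d_t) ∈ {+1, −1, 0}.
Outcome values over d=0..6: [1, 1, -1, 0, 0, 0, 0]
Σy = 1, Σy² = 3, M = 7
μ = 1/7 = 1/7,  σ² = 3/7 − (1/7)² = 20/49
E[X_16] = 18 + 16·(1/7) = 142/7

142/7


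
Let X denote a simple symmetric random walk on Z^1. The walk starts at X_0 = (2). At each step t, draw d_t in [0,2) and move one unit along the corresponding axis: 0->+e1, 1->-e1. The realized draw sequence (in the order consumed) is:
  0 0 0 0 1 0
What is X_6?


t=0: X=(2), d=0 → +e1, X_1=(3)
t=1: X=(3), d=0 → +e1, X_2=(4)
t=2: X=(4), d=0 → +e1, X_3=(5)
t=3: X=(5), d=0 → +e1, X_4=(6)
t=4: X=(6), d=1 → -e1, X_5=(5)
t=5: X=(5), d=0 → +e1, X_6=(6)

(6)


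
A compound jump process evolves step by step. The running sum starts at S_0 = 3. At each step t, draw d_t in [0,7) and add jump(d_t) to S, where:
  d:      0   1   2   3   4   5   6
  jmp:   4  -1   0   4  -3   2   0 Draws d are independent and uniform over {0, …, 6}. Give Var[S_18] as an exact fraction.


5148/49

Outcome values over d=0..6: [4, -1, 0, 4, -3, 2, 0]
Σy = 6, Σy² = 46, M = 7
μ = 6/7 = 6/7,  σ² = 46/7 − (6/7)² = 286/49
Independent increments: Var[S_18] = 18·σ² = 18·(286/49) = 5148/49


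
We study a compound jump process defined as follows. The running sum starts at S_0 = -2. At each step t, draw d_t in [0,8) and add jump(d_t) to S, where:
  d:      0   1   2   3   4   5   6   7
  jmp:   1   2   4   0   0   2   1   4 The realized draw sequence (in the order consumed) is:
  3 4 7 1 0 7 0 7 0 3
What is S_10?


t=0: S=-2, d=3, jump=0, S_1=-2
t=1: S=-2, d=4, jump=0, S_2=-2
t=2: S=-2, d=7, jump=4, S_3=2
t=3: S=2, d=1, jump=2, S_4=4
t=4: S=4, d=0, jump=1, S_5=5
t=5: S=5, d=7, jump=4, S_6=9
t=6: S=9, d=0, jump=1, S_7=10
t=7: S=10, d=7, jump=4, S_8=14
t=8: S=14, d=0, jump=1, S_9=15
t=9: S=15, d=3, jump=0, S_10=15

15


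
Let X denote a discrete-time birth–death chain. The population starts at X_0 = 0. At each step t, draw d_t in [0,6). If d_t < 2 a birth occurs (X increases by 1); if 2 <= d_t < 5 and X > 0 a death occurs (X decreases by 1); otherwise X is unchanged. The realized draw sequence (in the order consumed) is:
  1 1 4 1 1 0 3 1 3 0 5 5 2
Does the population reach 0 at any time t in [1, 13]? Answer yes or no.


t=0: X=0, d=1 → birth, X_1=1
t=1: X=1, d=1 → birth, X_2=2
t=2: X=2, d=4 → death, X_3=1
t=3: X=1, d=1 → birth, X_4=2
t=4: X=2, d=1 → birth, X_5=3
t=5: X=3, d=0 → birth, X_6=4
t=6: X=4, d=3 → death, X_7=3
t=7: X=3, d=1 → birth, X_8=4
t=8: X=4, d=3 → death, X_9=3
t=9: X=3, d=0 → birth, X_10=4
t=10: X=4, d=5 → hold, X_11=4
t=11: X=4, d=5 → hold, X_12=4
t=12: X=4, d=2 → death, X_13=3

no


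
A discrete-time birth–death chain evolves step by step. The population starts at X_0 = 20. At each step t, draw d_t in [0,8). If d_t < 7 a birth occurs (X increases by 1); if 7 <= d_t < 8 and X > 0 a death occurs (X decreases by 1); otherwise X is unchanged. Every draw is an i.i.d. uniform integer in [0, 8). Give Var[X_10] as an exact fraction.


X can drop by at most 1 per step and X_0 = 20 > T = 10, so X_t >= 20 − t >= 10 > 0 for every t <= 10: the floor at 0 (the 'and X > 0' condition) never binds. Hence X_10 = X_0 + Σ_{t<10} Y_t with i.i.d. increments Y_t = y(d_t) ∈ {+1, −1, 0}.
Outcome values over d=0..7: [1, 1, 1, 1, 1, 1, 1, -1]
Σy = 6, Σy² = 8, M = 8
μ = 6/8 = 3/4,  σ² = 8/8 − (3/4)² = 7/16
Independent increments: Var[X_10] = 10·σ² = 10·(7/16) = 35/8

35/8


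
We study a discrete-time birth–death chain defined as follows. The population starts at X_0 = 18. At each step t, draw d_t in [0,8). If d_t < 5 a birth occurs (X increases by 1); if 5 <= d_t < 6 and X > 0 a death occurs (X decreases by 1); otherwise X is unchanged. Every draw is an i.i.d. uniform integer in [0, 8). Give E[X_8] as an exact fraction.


22

X can drop by at most 1 per step and X_0 = 18 > T = 8, so X_t >= 18 − t >= 10 > 0 for every t <= 8: the floor at 0 (the 'and X > 0' condition) never binds. Hence X_8 = X_0 + Σ_{t<8} Y_t with i.i.d. increments Y_t = y(d_t) ∈ {+1, −1, 0}.
Outcome values over d=0..7: [1, 1, 1, 1, 1, -1, 0, 0]
Σy = 4, Σy² = 6, M = 8
μ = 4/8 = 1/2,  σ² = 6/8 − (1/2)² = 1/2
E[X_8] = 18 + 8·(1/2) = 22


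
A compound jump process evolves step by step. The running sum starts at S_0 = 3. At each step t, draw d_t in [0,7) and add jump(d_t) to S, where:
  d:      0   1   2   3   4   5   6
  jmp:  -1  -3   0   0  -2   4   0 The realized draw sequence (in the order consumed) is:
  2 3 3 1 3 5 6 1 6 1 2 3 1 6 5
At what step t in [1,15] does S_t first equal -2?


10

t=0: S=3, d=2, jump=0, S_1=3
t=1: S=3, d=3, jump=0, S_2=3
t=2: S=3, d=3, jump=0, S_3=3
t=3: S=3, d=1, jump=-3, S_4=0
t=4: S=0, d=3, jump=0, S_5=0
t=5: S=0, d=5, jump=4, S_6=4
t=6: S=4, d=6, jump=0, S_7=4
t=7: S=4, d=1, jump=-3, S_8=1
t=8: S=1, d=6, jump=0, S_9=1
t=9: S=1, d=1, jump=-3, S_10=-2
t=10: S=-2, d=2, jump=0, S_11=-2
t=11: S=-2, d=3, jump=0, S_12=-2
t=12: S=-2, d=1, jump=-3, S_13=-5
t=13: S=-5, d=6, jump=0, S_14=-5
t=14: S=-5, d=5, jump=4, S_15=-1


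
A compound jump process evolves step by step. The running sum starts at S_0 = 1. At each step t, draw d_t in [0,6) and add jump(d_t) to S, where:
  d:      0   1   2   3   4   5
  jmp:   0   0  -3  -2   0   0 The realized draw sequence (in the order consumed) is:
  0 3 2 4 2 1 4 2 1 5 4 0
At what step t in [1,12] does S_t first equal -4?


t=0: S=1, d=0, jump=0, S_1=1
t=1: S=1, d=3, jump=-2, S_2=-1
t=2: S=-1, d=2, jump=-3, S_3=-4
t=3: S=-4, d=4, jump=0, S_4=-4
t=4: S=-4, d=2, jump=-3, S_5=-7
t=5: S=-7, d=1, jump=0, S_6=-7
t=6: S=-7, d=4, jump=0, S_7=-7
t=7: S=-7, d=2, jump=-3, S_8=-10
t=8: S=-10, d=1, jump=0, S_9=-10
t=9: S=-10, d=5, jump=0, S_10=-10
t=10: S=-10, d=4, jump=0, S_11=-10
t=11: S=-10, d=0, jump=0, S_12=-10

3


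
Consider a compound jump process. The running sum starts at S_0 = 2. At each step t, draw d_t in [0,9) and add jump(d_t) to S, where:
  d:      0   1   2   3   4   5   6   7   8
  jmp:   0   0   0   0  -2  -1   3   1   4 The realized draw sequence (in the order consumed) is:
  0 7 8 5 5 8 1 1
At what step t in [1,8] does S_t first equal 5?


t=0: S=2, d=0, jump=0, S_1=2
t=1: S=2, d=7, jump=1, S_2=3
t=2: S=3, d=8, jump=4, S_3=7
t=3: S=7, d=5, jump=-1, S_4=6
t=4: S=6, d=5, jump=-1, S_5=5
t=5: S=5, d=8, jump=4, S_6=9
t=6: S=9, d=1, jump=0, S_7=9
t=7: S=9, d=1, jump=0, S_8=9

5


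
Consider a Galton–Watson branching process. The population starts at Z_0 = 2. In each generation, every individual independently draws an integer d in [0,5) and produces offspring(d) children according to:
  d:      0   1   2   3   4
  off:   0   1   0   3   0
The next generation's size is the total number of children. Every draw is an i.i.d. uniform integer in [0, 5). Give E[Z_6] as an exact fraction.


Outcome values over d=0..4: [0, 1, 0, 3, 0]
Σy = 4, Σy² = 10, M = 5
μ = 4/5 = 4/5,  σ² = 10/5 − (4/5)² = 34/25
E[Z_0] = 2
E[Z_1] = 4/5·E[Z_0] = 8/5
E[Z_2] = 4/5·E[Z_1] = 32/25
E[Z_3] = 4/5·E[Z_2] = 128/125
E[Z_4] = 4/5·E[Z_3] = 512/625
E[Z_5] = 4/5·E[Z_4] = 2048/3125
E[Z_6] = 4/5·E[Z_5] = 8192/15625

8192/15625


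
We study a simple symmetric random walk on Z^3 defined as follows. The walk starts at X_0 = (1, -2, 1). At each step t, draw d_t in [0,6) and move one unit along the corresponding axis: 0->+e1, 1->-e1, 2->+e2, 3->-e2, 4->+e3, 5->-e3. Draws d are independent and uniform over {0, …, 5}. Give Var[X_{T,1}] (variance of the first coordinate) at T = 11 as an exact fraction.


Outcome values over d=0..5: [1, -1, 0, 0, 0, 0]
Σy = 0, Σy² = 2, M = 6
μ = 0/6 = 0,  σ² = 2/6 − (0)² = 1/3
Independent increments: Var[X_11] = 11·σ² = 11·(1/3) = 11/3

11/3


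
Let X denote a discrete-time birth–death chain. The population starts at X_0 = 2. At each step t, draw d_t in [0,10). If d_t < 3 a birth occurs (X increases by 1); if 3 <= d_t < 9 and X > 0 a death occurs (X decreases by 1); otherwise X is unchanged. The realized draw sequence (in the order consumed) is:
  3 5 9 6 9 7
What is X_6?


t=0: X=2, d=3 → death, X_1=1
t=1: X=1, d=5 → death, X_2=0
t=2: X=0, d=9 → hold, X_3=0
t=3: X=0, d=6 → hold, X_4=0
t=4: X=0, d=9 → hold, X_5=0
t=5: X=0, d=7 → hold, X_6=0

0


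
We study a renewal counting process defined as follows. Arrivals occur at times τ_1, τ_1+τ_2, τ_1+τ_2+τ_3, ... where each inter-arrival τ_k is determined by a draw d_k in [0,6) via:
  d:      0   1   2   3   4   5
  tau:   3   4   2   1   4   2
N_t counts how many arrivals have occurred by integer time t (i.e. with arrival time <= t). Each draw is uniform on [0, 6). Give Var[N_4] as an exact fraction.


490271/1679616

Inter-arrival values over d=0..5: [3, 4, 2, 1, 4, 2]
Each d has probability 1/6, so the pmf of τ is: f(1) = 1/6, f(2) = 1/3, f(3) = 1/6, f(4) = 1/3
Let p_n(j) = P(N_n = j), with p_0 = [1]. Condition on τ_1: p_n(0) = P(τ > n), and for j >= 1, p_n(j) = Σ_{k<=n} f(k)·p_{n−k}(j−1)
p_1 = [5/6, 1/6]  (j = 0..1)
p_2 = [1/2, 17/36, 1/36]  (j = 0..2)
p_3 = [1/3, 19/36, 29/216, 1/216]  (j = 0..3)
p_4 = [0, 25/36, 59/216, 41/1296, 1/1296]  (j = 0..4)
E[N_4] = Σ j·p_4(j) = 1735/1296;  E[N_4²] = Σ j²·p_4(j) = 2701/1296
Var[N_4] = 2701/1296 − (1735/1296)² = 490271/1679616


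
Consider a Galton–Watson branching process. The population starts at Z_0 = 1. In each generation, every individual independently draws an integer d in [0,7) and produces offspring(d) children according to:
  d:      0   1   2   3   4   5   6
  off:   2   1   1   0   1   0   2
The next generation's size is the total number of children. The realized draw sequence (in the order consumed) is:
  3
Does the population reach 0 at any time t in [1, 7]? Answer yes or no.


yes

gen 0: Z_0=1, draws=[3], offspring=[0], Z_1=0
gen 1: Z_1=0, draws=[], offspring=[], Z_2=0
gen 2: Z_2=0, draws=[], offspring=[], Z_3=0
gen 3: Z_3=0, draws=[], offspring=[], Z_4=0
gen 4: Z_4=0, draws=[], offspring=[], Z_5=0
gen 5: Z_5=0, draws=[], offspring=[], Z_6=0
gen 6: Z_6=0, draws=[], offspring=[], Z_7=0


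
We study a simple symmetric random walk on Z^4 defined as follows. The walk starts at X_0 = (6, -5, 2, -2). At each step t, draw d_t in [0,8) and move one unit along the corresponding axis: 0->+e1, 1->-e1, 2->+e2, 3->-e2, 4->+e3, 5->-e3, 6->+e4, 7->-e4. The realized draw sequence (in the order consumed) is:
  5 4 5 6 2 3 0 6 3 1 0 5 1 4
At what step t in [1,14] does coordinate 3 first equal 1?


1

t=0: X=(6, -5, 2, -2), d=5 → -e3, X_1=(6, -5, 1, -2)
t=1: X=(6, -5, 1, -2), d=4 → +e3, X_2=(6, -5, 2, -2)
t=2: X=(6, -5, 2, -2), d=5 → -e3, X_3=(6, -5, 1, -2)
t=3: X=(6, -5, 1, -2), d=6 → +e4, X_4=(6, -5, 1, -1)
t=4: X=(6, -5, 1, -1), d=2 → +e2, X_5=(6, -4, 1, -1)
t=5: X=(6, -4, 1, -1), d=3 → -e2, X_6=(6, -5, 1, -1)
t=6: X=(6, -5, 1, -1), d=0 → +e1, X_7=(7, -5, 1, -1)
t=7: X=(7, -5, 1, -1), d=6 → +e4, X_8=(7, -5, 1, 0)
t=8: X=(7, -5, 1, 0), d=3 → -e2, X_9=(7, -6, 1, 0)
t=9: X=(7, -6, 1, 0), d=1 → -e1, X_10=(6, -6, 1, 0)
t=10: X=(6, -6, 1, 0), d=0 → +e1, X_11=(7, -6, 1, 0)
t=11: X=(7, -6, 1, 0), d=5 → -e3, X_12=(7, -6, 0, 0)
t=12: X=(7, -6, 0, 0), d=1 → -e1, X_13=(6, -6, 0, 0)
t=13: X=(6, -6, 0, 0), d=4 → +e3, X_14=(6, -6, 1, 0)


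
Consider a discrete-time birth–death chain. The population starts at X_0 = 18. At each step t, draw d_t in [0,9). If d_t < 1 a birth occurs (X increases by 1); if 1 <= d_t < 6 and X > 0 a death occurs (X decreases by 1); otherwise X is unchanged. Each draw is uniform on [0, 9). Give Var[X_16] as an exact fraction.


608/81

X can drop by at most 1 per step and X_0 = 18 > T = 16, so X_t >= 18 − t >= 2 > 0 for every t <= 16: the floor at 0 (the 'and X > 0' condition) never binds. Hence X_16 = X_0 + Σ_{t<16} Y_t with i.i.d. increments Y_t = y(d_t) ∈ {+1, −1, 0}.
Outcome values over d=0..8: [1, -1, -1, -1, -1, -1, 0, 0, 0]
Σy = -4, Σy² = 6, M = 9
μ = -4/9 = -4/9,  σ² = 6/9 − (-4/9)² = 38/81
Independent increments: Var[X_16] = 16·σ² = 16·(38/81) = 608/81


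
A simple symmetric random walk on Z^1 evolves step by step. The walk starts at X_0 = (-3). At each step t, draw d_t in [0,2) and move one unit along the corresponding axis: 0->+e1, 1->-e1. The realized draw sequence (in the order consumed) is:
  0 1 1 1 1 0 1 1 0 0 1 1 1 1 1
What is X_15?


t=0: X=(-3), d=0 → +e1, X_1=(-2)
t=1: X=(-2), d=1 → -e1, X_2=(-3)
t=2: X=(-3), d=1 → -e1, X_3=(-4)
t=3: X=(-4), d=1 → -e1, X_4=(-5)
t=4: X=(-5), d=1 → -e1, X_5=(-6)
t=5: X=(-6), d=0 → +e1, X_6=(-5)
t=6: X=(-5), d=1 → -e1, X_7=(-6)
t=7: X=(-6), d=1 → -e1, X_8=(-7)
t=8: X=(-7), d=0 → +e1, X_9=(-6)
t=9: X=(-6), d=0 → +e1, X_10=(-5)
t=10: X=(-5), d=1 → -e1, X_11=(-6)
t=11: X=(-6), d=1 → -e1, X_12=(-7)
t=12: X=(-7), d=1 → -e1, X_13=(-8)
t=13: X=(-8), d=1 → -e1, X_14=(-9)
t=14: X=(-9), d=1 → -e1, X_15=(-10)

(-10)


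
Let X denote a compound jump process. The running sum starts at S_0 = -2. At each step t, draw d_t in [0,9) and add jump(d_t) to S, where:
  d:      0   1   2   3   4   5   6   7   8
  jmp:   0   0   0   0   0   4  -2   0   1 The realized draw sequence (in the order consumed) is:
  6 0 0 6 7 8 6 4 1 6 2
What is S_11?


t=0: S=-2, d=6, jump=-2, S_1=-4
t=1: S=-4, d=0, jump=0, S_2=-4
t=2: S=-4, d=0, jump=0, S_3=-4
t=3: S=-4, d=6, jump=-2, S_4=-6
t=4: S=-6, d=7, jump=0, S_5=-6
t=5: S=-6, d=8, jump=1, S_6=-5
t=6: S=-5, d=6, jump=-2, S_7=-7
t=7: S=-7, d=4, jump=0, S_8=-7
t=8: S=-7, d=1, jump=0, S_9=-7
t=9: S=-7, d=6, jump=-2, S_10=-9
t=10: S=-9, d=2, jump=0, S_11=-9

-9


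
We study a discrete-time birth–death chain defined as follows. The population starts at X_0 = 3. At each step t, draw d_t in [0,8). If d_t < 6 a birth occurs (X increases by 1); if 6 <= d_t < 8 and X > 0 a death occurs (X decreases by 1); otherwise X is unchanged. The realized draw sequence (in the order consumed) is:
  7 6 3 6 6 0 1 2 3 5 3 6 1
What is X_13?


6

t=0: X=3, d=7 → death, X_1=2
t=1: X=2, d=6 → death, X_2=1
t=2: X=1, d=3 → birth, X_3=2
t=3: X=2, d=6 → death, X_4=1
t=4: X=1, d=6 → death, X_5=0
t=5: X=0, d=0 → birth, X_6=1
t=6: X=1, d=1 → birth, X_7=2
t=7: X=2, d=2 → birth, X_8=3
t=8: X=3, d=3 → birth, X_9=4
t=9: X=4, d=5 → birth, X_10=5
t=10: X=5, d=3 → birth, X_11=6
t=11: X=6, d=6 → death, X_12=5
t=12: X=5, d=1 → birth, X_13=6


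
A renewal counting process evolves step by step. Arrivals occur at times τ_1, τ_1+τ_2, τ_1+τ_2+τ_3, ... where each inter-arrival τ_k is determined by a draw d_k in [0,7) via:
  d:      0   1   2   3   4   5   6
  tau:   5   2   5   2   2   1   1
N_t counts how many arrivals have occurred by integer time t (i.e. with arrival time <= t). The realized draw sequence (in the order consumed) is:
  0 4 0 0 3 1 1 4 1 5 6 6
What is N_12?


draw d_1=0: τ_1=5, arrival time A_1=5
draw d_2=4: τ_2=2, arrival time A_2=7
draw d_3=0: τ_3=5, arrival time A_3=12
draw d_4=0: τ_4=5, arrival time A_4=17
draw d_5=3: τ_5=2, arrival time A_5=19
draw d_6=1: τ_6=2, arrival time A_6=21
draw d_7=1: τ_7=2, arrival time A_7=23
draw d_8=4: τ_8=2, arrival time A_8=25
draw d_9=1: τ_9=2, arrival time A_9=27
draw d_10=5: τ_10=1, arrival time A_10=28
draw d_11=6: τ_11=1, arrival time A_11=29
draw d_12=6: τ_12=1, arrival time A_12=30
N_t over t=0..12: 0:0 1:0 2:0 3:0 4:0 5:1 6:1 7:2 8:2 9:2 10:2 11:2 12:3

3


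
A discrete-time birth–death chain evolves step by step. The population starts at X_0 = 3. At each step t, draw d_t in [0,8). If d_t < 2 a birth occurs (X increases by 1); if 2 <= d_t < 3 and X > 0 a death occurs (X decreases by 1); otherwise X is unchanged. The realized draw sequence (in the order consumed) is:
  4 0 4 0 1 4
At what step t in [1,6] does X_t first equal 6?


t=0: X=3, d=4 → hold, X_1=3
t=1: X=3, d=0 → birth, X_2=4
t=2: X=4, d=4 → hold, X_3=4
t=3: X=4, d=0 → birth, X_4=5
t=4: X=5, d=1 → birth, X_5=6
t=5: X=6, d=4 → hold, X_6=6

5


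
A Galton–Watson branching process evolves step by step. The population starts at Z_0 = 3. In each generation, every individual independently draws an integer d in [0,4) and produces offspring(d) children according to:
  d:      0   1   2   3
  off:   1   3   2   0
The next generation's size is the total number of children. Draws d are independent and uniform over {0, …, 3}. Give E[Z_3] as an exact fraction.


81/8

Outcome values over d=0..3: [1, 3, 2, 0]
Σy = 6, Σy² = 14, M = 4
μ = 6/4 = 3/2,  σ² = 14/4 − (3/2)² = 5/4
E[Z_0] = 3
E[Z_1] = 3/2·E[Z_0] = 9/2
E[Z_2] = 3/2·E[Z_1] = 27/4
E[Z_3] = 3/2·E[Z_2] = 81/8


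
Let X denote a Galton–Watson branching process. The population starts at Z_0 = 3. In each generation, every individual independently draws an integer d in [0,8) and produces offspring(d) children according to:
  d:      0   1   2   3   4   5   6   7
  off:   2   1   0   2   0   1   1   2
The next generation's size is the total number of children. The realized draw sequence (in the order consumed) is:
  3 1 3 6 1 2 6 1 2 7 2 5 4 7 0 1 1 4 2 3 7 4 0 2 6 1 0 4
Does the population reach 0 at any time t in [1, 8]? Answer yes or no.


gen 0: Z_0=3, draws=[3, 1, 3], offspring=[2, 1, 2], Z_1=5
gen 1: Z_1=5, draws=[6, 1, 2, 6, 1], offspring=[1, 1, 0, 1, 1], Z_2=4
gen 2: Z_2=4, draws=[2, 7, 2, 5], offspring=[0, 2, 0, 1], Z_3=3
gen 3: Z_3=3, draws=[4, 7, 0], offspring=[0, 2, 2], Z_4=4
gen 4: Z_4=4, draws=[1, 1, 4, 2], offspring=[1, 1, 0, 0], Z_5=2
gen 5: Z_5=2, draws=[3, 7], offspring=[2, 2], Z_6=4
gen 6: Z_6=4, draws=[4, 0, 2, 6], offspring=[0, 2, 0, 1], Z_7=3
gen 7: Z_7=3, draws=[1, 0, 4], offspring=[1, 2, 0], Z_8=3

no


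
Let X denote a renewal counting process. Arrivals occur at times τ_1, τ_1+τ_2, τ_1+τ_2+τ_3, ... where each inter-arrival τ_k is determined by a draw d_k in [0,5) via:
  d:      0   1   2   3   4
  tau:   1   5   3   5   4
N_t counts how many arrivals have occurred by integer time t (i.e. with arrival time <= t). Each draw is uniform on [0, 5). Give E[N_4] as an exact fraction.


456/625

Inter-arrival values over d=0..4: [1, 5, 3, 5, 4]
Each d has probability 1/5, so the pmf of τ is: f(1) = 1/5, f(3) = 1/5, f(4) = 1/5, f(5) = 2/5
Renewal equation for m(n) = E[N_n]: condition on τ_1 = k (if k <= n, one arrival plus a fresh copy on the remaining n−k steps): m(n) = F(n) + Σ_{k<=n} f(k)·m(n−k), where F(n) = P(τ <= n) and m(0) = 0
m(1) = F(1) = 1/5
m(2) = F(2) + f(1)·m(1) = 1/5 + 1/5·1/5 = 6/25
m(3) = F(3) + f(1)·m(2) = 2/5 + 1/5·6/25 = 56/125
m(4) = F(4) + f(1)·m(3) + f(3)·m(1) = 3/5 + 1/5·56/125 + 1/5·1/5 = 456/625
E[N_4] = m(4) = 456/625


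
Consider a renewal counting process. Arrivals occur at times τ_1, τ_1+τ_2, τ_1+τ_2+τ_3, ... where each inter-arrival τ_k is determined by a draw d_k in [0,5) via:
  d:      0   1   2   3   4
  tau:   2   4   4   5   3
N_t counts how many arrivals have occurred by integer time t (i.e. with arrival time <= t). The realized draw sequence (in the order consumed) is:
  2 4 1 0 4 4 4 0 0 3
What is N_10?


draw d_1=2: τ_1=4, arrival time A_1=4
draw d_2=4: τ_2=3, arrival time A_2=7
draw d_3=1: τ_3=4, arrival time A_3=11
draw d_4=0: τ_4=2, arrival time A_4=13
draw d_5=4: τ_5=3, arrival time A_5=16
draw d_6=4: τ_6=3, arrival time A_6=19
draw d_7=4: τ_7=3, arrival time A_7=22
draw d_8=0: τ_8=2, arrival time A_8=24
draw d_9=0: τ_9=2, arrival time A_9=26
draw d_10=3: τ_10=5, arrival time A_10=31
N_t over t=0..10: 0:0 1:0 2:0 3:0 4:1 5:1 6:1 7:2 8:2 9:2 10:2

2


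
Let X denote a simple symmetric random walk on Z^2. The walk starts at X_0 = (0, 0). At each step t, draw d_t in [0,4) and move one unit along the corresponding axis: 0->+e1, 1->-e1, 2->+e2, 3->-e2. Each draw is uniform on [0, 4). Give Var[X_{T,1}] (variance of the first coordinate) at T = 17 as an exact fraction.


Outcome values over d=0..3: [1, -1, 0, 0]
Σy = 0, Σy² = 2, M = 4
μ = 0/4 = 0,  σ² = 2/4 − (0)² = 1/2
Independent increments: Var[X_17] = 17·σ² = 17·(1/2) = 17/2

17/2


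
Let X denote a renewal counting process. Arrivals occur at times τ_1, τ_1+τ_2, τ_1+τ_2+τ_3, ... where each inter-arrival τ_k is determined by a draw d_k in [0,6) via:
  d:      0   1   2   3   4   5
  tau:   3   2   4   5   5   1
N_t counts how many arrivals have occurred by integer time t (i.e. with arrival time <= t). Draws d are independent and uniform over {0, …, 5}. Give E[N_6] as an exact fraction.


73585/46656

Inter-arrival values over d=0..5: [3, 2, 4, 5, 5, 1]
Each d has probability 1/6, so the pmf of τ is: f(1) = 1/6, f(2) = 1/6, f(3) = 1/6, f(4) = 1/6, f(5) = 1/3
Renewal equation for m(n) = E[N_n]: condition on τ_1 = k (if k <= n, one arrival plus a fresh copy on the remaining n−k steps): m(n) = F(n) + Σ_{k<=n} f(k)·m(n−k), where F(n) = P(τ <= n) and m(0) = 0
m(1) = F(1) = 1/6
m(2) = F(2) + f(1)·m(1) = 1/3 + 1/6·1/6 = 13/36
m(3) = F(3) + f(1)·m(2) + f(2)·m(1) = 1/2 + 1/6·13/36 + 1/6·1/6 = 127/216
m(4) = F(4) + f(1)·m(3) + f(2)·m(2) + f(3)·m(1) = 2/3 + 1/6·127/216 + 1/6·13/36 + 1/6·1/6 = 1105/1296
m(5) = F(5) + f(1)·m(4) + f(2)·m(3) + f(3)·m(2) + f(4)·m(1) = 1 + 1/6·1105/1296 + 1/6·127/216 + 1/6·13/36 + 1/6·1/6 = 10327/7776
m(6) = F(6) + f(1)·m(5) + f(2)·m(4) + f(3)·m(3) + f(4)·m(2) + f(5)·m(1) = 1 + 1/6·10327/7776 + 1/6·1105/1296 + 1/6·127/216 + 1/6·13/36 + 1/3·1/6 = 73585/46656
E[N_6] = m(6) = 73585/46656


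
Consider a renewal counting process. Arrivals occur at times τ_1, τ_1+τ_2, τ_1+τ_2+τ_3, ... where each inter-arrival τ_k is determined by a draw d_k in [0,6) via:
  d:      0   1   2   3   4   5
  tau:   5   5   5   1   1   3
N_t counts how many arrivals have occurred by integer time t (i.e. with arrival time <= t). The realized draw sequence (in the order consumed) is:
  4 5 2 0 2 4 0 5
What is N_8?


draw d_1=4: τ_1=1, arrival time A_1=1
draw d_2=5: τ_2=3, arrival time A_2=4
draw d_3=2: τ_3=5, arrival time A_3=9
draw d_4=0: τ_4=5, arrival time A_4=14
draw d_5=2: τ_5=5, arrival time A_5=19
draw d_6=4: τ_6=1, arrival time A_6=20
draw d_7=0: τ_7=5, arrival time A_7=25
draw d_8=5: τ_8=3, arrival time A_8=28
N_t over t=0..8: 0:0 1:1 2:1 3:1 4:2 5:2 6:2 7:2 8:2

2


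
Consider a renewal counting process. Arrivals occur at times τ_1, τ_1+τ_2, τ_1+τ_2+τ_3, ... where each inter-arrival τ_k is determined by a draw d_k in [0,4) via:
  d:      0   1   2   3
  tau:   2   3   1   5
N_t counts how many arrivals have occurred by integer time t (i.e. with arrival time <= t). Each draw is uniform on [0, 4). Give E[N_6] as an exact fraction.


8265/4096

Inter-arrival values over d=0..3: [2, 3, 1, 5]
Each d has probability 1/4, so the pmf of τ is: f(1) = 1/4, f(2) = 1/4, f(3) = 1/4, f(5) = 1/4
Renewal equation for m(n) = E[N_n]: condition on τ_1 = k (if k <= n, one arrival plus a fresh copy on the remaining n−k steps): m(n) = F(n) + Σ_{k<=n} f(k)·m(n−k), where F(n) = P(τ <= n) and m(0) = 0
m(1) = F(1) = 1/4
m(2) = F(2) + f(1)·m(1) = 1/2 + 1/4·1/4 = 9/16
m(3) = F(3) + f(1)·m(2) + f(2)·m(1) = 3/4 + 1/4·9/16 + 1/4·1/4 = 61/64
m(4) = F(4) + f(1)·m(3) + f(2)·m(2) + f(3)·m(1) = 3/4 + 1/4·61/64 + 1/4·9/16 + 1/4·1/4 = 305/256
m(5) = F(5) + f(1)·m(4) + f(2)·m(3) + f(3)·m(2) = 1 + 1/4·305/256 + 1/4·61/64 + 1/4·9/16 = 1717/1024
m(6) = F(6) + f(1)·m(5) + f(2)·m(4) + f(3)·m(3) + f(5)·m(1) = 1 + 1/4·1717/1024 + 1/4·305/256 + 1/4·61/64 + 1/4·1/4 = 8265/4096
E[N_6] = m(6) = 8265/4096


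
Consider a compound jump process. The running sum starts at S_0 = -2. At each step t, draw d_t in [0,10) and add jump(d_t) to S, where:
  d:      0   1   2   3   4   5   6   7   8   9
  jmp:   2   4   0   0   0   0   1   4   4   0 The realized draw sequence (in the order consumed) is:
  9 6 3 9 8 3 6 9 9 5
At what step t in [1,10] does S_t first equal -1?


t=0: S=-2, d=9, jump=0, S_1=-2
t=1: S=-2, d=6, jump=1, S_2=-1
t=2: S=-1, d=3, jump=0, S_3=-1
t=3: S=-1, d=9, jump=0, S_4=-1
t=4: S=-1, d=8, jump=4, S_5=3
t=5: S=3, d=3, jump=0, S_6=3
t=6: S=3, d=6, jump=1, S_7=4
t=7: S=4, d=9, jump=0, S_8=4
t=8: S=4, d=9, jump=0, S_9=4
t=9: S=4, d=5, jump=0, S_10=4

2


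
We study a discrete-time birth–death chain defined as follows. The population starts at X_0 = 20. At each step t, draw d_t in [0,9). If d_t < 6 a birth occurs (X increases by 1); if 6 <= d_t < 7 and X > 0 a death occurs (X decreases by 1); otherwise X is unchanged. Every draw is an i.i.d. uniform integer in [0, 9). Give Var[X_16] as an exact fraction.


X can drop by at most 1 per step and X_0 = 20 > T = 16, so X_t >= 20 − t >= 4 > 0 for every t <= 16: the floor at 0 (the 'and X > 0' condition) never binds. Hence X_16 = X_0 + Σ_{t<16} Y_t with i.i.d. increments Y_t = y(d_t) ∈ {+1, −1, 0}.
Outcome values over d=0..8: [1, 1, 1, 1, 1, 1, -1, 0, 0]
Σy = 5, Σy² = 7, M = 9
μ = 5/9 = 5/9,  σ² = 7/9 − (5/9)² = 38/81
Independent increments: Var[X_16] = 16·σ² = 16·(38/81) = 608/81

608/81


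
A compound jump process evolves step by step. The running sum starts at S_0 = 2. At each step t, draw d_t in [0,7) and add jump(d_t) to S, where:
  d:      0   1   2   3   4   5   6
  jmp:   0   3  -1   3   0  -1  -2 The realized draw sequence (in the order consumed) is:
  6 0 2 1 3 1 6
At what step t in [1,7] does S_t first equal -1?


3

t=0: S=2, d=6, jump=-2, S_1=0
t=1: S=0, d=0, jump=0, S_2=0
t=2: S=0, d=2, jump=-1, S_3=-1
t=3: S=-1, d=1, jump=3, S_4=2
t=4: S=2, d=3, jump=3, S_5=5
t=5: S=5, d=1, jump=3, S_6=8
t=6: S=8, d=6, jump=-2, S_7=6


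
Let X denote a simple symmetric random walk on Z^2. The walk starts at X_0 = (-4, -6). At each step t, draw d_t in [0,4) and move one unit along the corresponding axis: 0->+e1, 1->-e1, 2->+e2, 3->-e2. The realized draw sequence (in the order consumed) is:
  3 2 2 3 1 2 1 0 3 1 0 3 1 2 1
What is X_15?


t=0: X=(-4, -6), d=3 → -e2, X_1=(-4, -7)
t=1: X=(-4, -7), d=2 → +e2, X_2=(-4, -6)
t=2: X=(-4, -6), d=2 → +e2, X_3=(-4, -5)
t=3: X=(-4, -5), d=3 → -e2, X_4=(-4, -6)
t=4: X=(-4, -6), d=1 → -e1, X_5=(-5, -6)
t=5: X=(-5, -6), d=2 → +e2, X_6=(-5, -5)
t=6: X=(-5, -5), d=1 → -e1, X_7=(-6, -5)
t=7: X=(-6, -5), d=0 → +e1, X_8=(-5, -5)
t=8: X=(-5, -5), d=3 → -e2, X_9=(-5, -6)
t=9: X=(-5, -6), d=1 → -e1, X_10=(-6, -6)
t=10: X=(-6, -6), d=0 → +e1, X_11=(-5, -6)
t=11: X=(-5, -6), d=3 → -e2, X_12=(-5, -7)
t=12: X=(-5, -7), d=1 → -e1, X_13=(-6, -7)
t=13: X=(-6, -7), d=2 → +e2, X_14=(-6, -6)
t=14: X=(-6, -6), d=1 → -e1, X_15=(-7, -6)

(-7, -6)


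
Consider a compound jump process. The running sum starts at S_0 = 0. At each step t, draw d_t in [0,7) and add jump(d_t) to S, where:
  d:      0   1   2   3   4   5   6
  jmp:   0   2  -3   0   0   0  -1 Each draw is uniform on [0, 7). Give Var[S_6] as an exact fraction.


564/49

Outcome values over d=0..6: [0, 2, -3, 0, 0, 0, -1]
Σy = -2, Σy² = 14, M = 7
μ = -2/7 = -2/7,  σ² = 14/7 − (-2/7)² = 94/49
Independent increments: Var[S_6] = 6·σ² = 6·(94/49) = 564/49
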